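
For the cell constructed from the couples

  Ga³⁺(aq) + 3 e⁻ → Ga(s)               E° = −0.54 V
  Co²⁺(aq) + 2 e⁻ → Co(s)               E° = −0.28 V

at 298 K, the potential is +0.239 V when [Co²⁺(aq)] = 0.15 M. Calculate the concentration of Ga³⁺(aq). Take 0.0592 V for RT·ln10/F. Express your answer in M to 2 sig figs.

0.67 M

The Co²⁺/Co couple has the larger reduction potential, so it is the cathode: E°cell = −0.28 − (−0.54) = +0.26 V and n = 6.
Since E = E° − (0.0592/n)·log Q, log Q = n(E° − E)/0.0592 = 2.128.
Balancing electrons gives 3 Co²⁺(aq) + 2 Ga(s) → 3 Co(s) + 2 Ga³⁺(aq); thus Q = [Ga³⁺(aq)]^2 / [Co²⁺(aq)]^3.
Isolating [Ga³⁺(aq)] in Q = 10^{2.128} yields log [Ga³⁺(aq)] = −0.172, i.e. 0.67 M.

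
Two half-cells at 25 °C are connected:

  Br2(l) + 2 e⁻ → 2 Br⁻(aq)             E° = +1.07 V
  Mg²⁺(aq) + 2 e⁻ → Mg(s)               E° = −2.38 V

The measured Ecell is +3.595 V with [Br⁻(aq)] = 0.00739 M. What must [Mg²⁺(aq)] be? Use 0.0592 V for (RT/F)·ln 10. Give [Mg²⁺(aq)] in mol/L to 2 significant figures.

With Br₂/Br⁻ at the cathode and Mg²⁺/Mg at the anode, E°cell = +1.07 − (−2.38) = +3.45 V (n = 2).
From the Nernst equation, log Q = n(E° − E)/0.0592 = 2·(+3.45 − (+3.595))/0.0592 = −4.899.
The balanced reaction is Br2(l) + Mg(s) → 2 Br⁻(aq) + Mg²⁺(aq), so Q = [Br⁻(aq)]^2·[Mg²⁺(aq)].
Isolating [Mg²⁺(aq)] in Q = 10^{−4.899} yields log [Mg²⁺(aq)] = −0.636, i.e. 0.23 M.

0.23 M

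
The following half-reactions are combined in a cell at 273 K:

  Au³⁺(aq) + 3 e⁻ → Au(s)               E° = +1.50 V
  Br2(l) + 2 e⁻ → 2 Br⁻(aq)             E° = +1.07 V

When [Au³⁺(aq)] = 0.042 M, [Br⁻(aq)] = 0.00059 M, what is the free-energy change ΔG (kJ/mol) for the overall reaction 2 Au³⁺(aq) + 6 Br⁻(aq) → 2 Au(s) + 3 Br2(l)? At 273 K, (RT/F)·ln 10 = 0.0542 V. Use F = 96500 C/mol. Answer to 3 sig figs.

−133 kJ/mol

With Au³⁺/Au reduced at the cathode, E°cell = +1.50 − (+1.07) = +0.43 V and n = 6.
Here Q = 1 / ([Au³⁺(aq)]^2·[Br⁻(aq)]^6) = 1.34×10^22 (log Q = 22.128), giving E = +0.43 − (0.0542/6)·(22.128) = +0.2301 V.
Then ΔG = −nFE = −6 × 96500 × +0.2301 J/mol = −133 kJ/mol.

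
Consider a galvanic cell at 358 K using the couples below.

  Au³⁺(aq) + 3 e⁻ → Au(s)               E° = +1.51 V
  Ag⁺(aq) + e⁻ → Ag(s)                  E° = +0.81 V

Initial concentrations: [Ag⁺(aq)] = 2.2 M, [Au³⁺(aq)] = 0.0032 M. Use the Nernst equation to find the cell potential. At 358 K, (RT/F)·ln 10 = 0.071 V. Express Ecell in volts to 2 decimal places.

The Au³⁺/Au couple has the more positive E°, so it is the cathode; Ag⁺/Ag is the anode.
E°cell = +1.51 − (+0.81) = +0.70 V, with n = 3 electrons transferred.
For the overall reaction Au³⁺(aq) + 3 Ag(s) → Au(s) + 3 Ag⁺(aq), Q = [Ag⁺(aq)]^3 / [Au³⁺(aq)] = 3.33×10^3, giving log Q = 3.522.
Applying E = E° − (RT ln10/nF)·log Q gives +0.70 − (0.071/3)(3.522) = +0.62 V.

+0.62 V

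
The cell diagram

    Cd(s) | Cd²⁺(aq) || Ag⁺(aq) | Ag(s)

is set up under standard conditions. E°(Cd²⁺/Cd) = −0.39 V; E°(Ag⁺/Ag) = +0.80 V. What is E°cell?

+1.19 V

By convention the left-hand electrode in cell notation is the anode (oxidation) and the right-hand electrode is the cathode (reduction).
E°cell = E°(right) − E°(left) = +0.80 − (−0.39) = +1.19 V.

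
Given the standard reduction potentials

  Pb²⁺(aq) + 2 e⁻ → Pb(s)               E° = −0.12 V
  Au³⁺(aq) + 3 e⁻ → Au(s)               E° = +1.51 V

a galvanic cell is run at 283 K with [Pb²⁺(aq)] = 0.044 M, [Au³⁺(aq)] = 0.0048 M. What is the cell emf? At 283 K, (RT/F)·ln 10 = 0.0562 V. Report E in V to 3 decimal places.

+1.625 V

The Au³⁺/Au couple has the more positive E°, so it is the cathode; Pb²⁺/Pb is the anode.
E°cell = +1.51 − (−0.12) = +1.63 V, with n = 6 electrons transferred.
For the overall reaction 2 Au³⁺(aq) + 3 Pb(s) → 2 Au(s) + 3 Pb²⁺(aq), Q = [Pb²⁺(aq)]^3 / [Au³⁺(aq)]^2 = 3.7, giving log Q = 0.568.
E = E° − (0.0562/n)·log Q = +1.63 − (0.0562/6)(0.568) = +1.625 V.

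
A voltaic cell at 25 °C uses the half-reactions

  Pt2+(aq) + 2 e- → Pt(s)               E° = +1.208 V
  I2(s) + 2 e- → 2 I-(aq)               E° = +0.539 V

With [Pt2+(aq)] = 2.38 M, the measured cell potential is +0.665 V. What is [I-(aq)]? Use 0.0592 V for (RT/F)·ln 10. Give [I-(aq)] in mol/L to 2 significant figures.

0.55 M

The Pt²⁺/Pt couple has the larger reduction potential, so it is the cathode: E°cell = +1.208 − (+0.539) = +0.669 V and n = 2.
From the Nernst equation, log Q = n(E° − E)/0.0592 = 2·(+0.669 − (+0.665))/0.0592 = 0.135.
Balancing electrons gives Pt2+(aq) + 2 I-(aq) → Pt(s) + I2(s); thus Q = 1 / ([Pt2+(aq)]·[I-(aq)]^2).
Substituting the known concentrations and solving, log [I-(aq)] = −0.256 and [I-(aq)] = 0.55 M.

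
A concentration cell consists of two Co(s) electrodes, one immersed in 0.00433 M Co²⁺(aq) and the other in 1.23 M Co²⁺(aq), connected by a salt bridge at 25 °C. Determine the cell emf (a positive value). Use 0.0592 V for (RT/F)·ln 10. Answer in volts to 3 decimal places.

0.073 V

For a concentration cell E°cell = 0, since both electrodes use the same couple.
The compartment with the higher Co²⁺(aq) concentration (1.23 M) acts as the cathode; ions are reduced there and produced at the dilute (0.00433 M) anode.
With n = 2, Ecell = −(0.0592/2)·log([dilute]/[conc]) = −(0.0592/2)·log(0.00433/1.23) = +0.073 V.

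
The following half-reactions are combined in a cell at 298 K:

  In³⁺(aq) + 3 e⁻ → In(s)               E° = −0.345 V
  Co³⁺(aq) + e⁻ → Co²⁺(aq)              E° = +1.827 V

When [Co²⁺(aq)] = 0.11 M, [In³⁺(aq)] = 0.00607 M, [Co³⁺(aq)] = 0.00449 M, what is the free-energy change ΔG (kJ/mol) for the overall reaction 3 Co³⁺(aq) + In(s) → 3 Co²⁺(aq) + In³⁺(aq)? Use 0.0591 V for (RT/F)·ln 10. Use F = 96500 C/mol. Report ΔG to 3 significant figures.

The standard cell potential is +1.827 − (−0.345) = +2.172 V, with n = 3 electrons in the balanced equation.
Q = ([Co²⁺(aq)]^3·[In³⁺(aq)]) / [Co³⁺(aq)]^3 = 89.3, so log Q = 1.951 and E = +2.172 − (0.0591/3)(1.951) = +2.1336 V.
Then ΔG = −nFE = −3 × 96500 × +2.1336 J/mol = −618 kJ/mol.

−618 kJ/mol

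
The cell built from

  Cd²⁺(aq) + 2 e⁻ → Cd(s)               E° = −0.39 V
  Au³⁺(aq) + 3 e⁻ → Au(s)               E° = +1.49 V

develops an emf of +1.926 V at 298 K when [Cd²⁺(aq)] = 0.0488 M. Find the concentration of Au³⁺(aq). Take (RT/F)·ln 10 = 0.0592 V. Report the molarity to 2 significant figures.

2.3 M

With Au³⁺/Au at the cathode and Cd²⁺/Cd at the anode, E°cell = +1.49 − (−0.39) = +1.88 V (n = 6).
Rearranging E = E° − (0.0592/n)·log Q gives log Q = 6(+1.88 − (+1.926))/0.0592 = −4.662.
For 2 Au³⁺(aq) + 3 Cd(s) → 2 Au(s) + 3 Cd²⁺(aq), the reaction quotient is Q = [Cd²⁺(aq)]^3 / [Au³⁺(aq)]^2.
Solving for the unknown gives log [Au³⁺(aq)] = 0.364, so [Au³⁺(aq)] ≈ 2.3 M.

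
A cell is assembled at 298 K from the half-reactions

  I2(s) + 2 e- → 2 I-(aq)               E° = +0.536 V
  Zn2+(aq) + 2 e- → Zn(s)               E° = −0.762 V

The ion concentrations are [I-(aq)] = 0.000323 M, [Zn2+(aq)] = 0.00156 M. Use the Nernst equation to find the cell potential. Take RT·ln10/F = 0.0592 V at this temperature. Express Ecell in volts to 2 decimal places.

The I₂/I⁻ couple has the more positive E°, so it is the cathode; Zn²⁺/Zn is the anode.
The standard potential is +0.536 − (−0.762) = +1.298 V and the balanced reaction transfers n = 2 electrons.
Balancing gives I2(s) + Zn(s) → 2 I-(aq) + Zn2+(aq); hence Q = [I-(aq)]^2·[Zn2+(aq)] = 1.63×10^−10 (log Q = −9.788).
Applying E = E° − (RT ln10/nF)·log Q gives +1.298 − (0.0592/2)(−9.788) = +1.59 V.

+1.59 V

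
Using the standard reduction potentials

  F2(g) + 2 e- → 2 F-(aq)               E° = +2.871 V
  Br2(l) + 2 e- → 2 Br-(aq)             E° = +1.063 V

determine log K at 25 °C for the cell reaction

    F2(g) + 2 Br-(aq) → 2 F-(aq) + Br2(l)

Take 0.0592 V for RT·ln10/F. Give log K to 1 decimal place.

log K = 61.1

The F₂/F⁻ couple is reduced (cathode); E°cell = +2.871 − (+1.063) = +1.808 V with n = 2.
At equilibrium E = 0, so log K = nE°cell / 0.0592 = (2)(+1.808) / 0.0592 = 61.1.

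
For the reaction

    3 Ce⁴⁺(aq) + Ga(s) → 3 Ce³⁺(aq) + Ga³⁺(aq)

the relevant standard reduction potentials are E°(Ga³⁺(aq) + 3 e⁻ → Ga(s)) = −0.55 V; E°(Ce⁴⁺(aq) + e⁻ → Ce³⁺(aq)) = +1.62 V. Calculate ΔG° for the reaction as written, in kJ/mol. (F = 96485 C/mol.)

In the reaction as written Ce⁴⁺(aq) is reduced, so the Ce⁴⁺/Ce³⁺ couple is the cathode and Ga³⁺/Ga is the anode.
E°cell = +1.62 − (−0.55) = +2.17 V; balancing electrons gives n = 3.
ΔG° = −nFE°cell = −(3)(96485)(+2.17) J/mol = −628 kJ/mol.

−628 kJ/mol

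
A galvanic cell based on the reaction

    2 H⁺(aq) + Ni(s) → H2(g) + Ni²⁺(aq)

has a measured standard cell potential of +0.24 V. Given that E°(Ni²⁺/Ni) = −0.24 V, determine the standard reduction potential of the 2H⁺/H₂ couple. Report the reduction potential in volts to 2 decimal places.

In the reaction as written the 2H⁺/H₂ couple is reduced (cathode) and Ni²⁺/Ni is oxidized (anode), so E°cell = E°(2H⁺/H₂) − E°(Ni²⁺/Ni).
E°(2H⁺/H₂) = E°cell + E°(anode) = +0.24 + (−0.24) = +0.00 V.

+0.00 V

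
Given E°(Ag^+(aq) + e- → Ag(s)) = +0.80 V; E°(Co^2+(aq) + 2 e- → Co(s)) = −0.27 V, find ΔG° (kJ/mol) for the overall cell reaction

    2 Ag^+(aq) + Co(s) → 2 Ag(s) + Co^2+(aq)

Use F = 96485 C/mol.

−206 kJ/mol

In the reaction as written Ag^+(aq) is reduced, so the Ag⁺/Ag couple is the cathode and Co²⁺/Co is the anode.
E°cell = +0.80 − (−0.27) = +1.07 V; balancing electrons gives n = 2.
ΔG° = −nFE°cell = −(2)(96485)(+1.07) J/mol = −206 kJ/mol.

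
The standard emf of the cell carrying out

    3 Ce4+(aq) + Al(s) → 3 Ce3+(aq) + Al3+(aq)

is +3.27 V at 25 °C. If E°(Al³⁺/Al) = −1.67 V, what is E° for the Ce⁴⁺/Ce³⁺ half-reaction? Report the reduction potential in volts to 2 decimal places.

+1.60 V

In the reaction as written the Ce⁴⁺/Ce³⁺ couple is reduced (cathode) and Al³⁺/Al is oxidized (anode), so E°cell = E°(Ce⁴⁺/Ce³⁺) − E°(Al³⁺/Al).
E°(Ce⁴⁺/Ce³⁺) = E°cell + E°(anode) = +3.27 + (−1.67) = +1.60 V.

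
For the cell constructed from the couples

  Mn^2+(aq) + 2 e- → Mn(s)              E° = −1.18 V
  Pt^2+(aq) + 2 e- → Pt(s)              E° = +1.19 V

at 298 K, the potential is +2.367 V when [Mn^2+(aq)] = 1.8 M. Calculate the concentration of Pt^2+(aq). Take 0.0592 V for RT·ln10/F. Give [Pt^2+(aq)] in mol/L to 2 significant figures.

Pt²⁺/Pt is the cathode (higher E°); E°cell = +1.19 − (−1.18) = +2.37 V with n = 2.
From the Nernst equation, log Q = n(E° − E)/0.0592 = 2·(+2.37 − (+2.367))/0.0592 = 0.101.
Balancing electrons gives Pt^2+(aq) + Mn(s) → Pt(s) + Mn^2+(aq); thus Q = [Mn^2+(aq)] / [Pt^2+(aq)].
Substituting the known concentrations and solving, log [Pt^2+(aq)] = 0.154 and [Pt^2+(aq)] = 1.4 M.

1.4 M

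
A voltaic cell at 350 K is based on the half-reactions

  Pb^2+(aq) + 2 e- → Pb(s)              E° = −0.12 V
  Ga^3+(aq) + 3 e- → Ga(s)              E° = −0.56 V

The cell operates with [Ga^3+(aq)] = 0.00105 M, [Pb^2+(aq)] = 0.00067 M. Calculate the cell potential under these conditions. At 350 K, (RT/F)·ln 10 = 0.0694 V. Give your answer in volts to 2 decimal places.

+0.40 V

The Pb²⁺/Pb couple has the more positive E°, so it is the cathode; Ga³⁺/Ga is the anode.
The standard potential is −0.12 − (−0.56) = +0.44 V and the balanced reaction transfers n = 6 electrons.
Balancing gives 3 Pb^2+(aq) + 2 Ga(s) → 3 Pb(s) + 2 Ga^3+(aq); hence Q = [Ga^3+(aq)]^2 / [Pb^2+(aq)]^3 = 3.67×10^3 (log Q = 3.564).
By the Nernst equation, E = +0.44 − (0.0694/6)·(3.564) = +0.40 V.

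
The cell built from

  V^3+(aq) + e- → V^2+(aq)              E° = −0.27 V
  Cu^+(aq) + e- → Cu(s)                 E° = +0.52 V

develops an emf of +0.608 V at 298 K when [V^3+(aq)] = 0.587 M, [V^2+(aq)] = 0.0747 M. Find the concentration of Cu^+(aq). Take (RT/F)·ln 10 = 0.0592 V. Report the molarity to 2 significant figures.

0.0066 M

The Cu⁺/Cu couple has the larger reduction potential, so it is the cathode: E°cell = +0.52 − (−0.27) = +0.79 V and n = 1.
From the Nernst equation, log Q = n(E° − E)/0.0592 = 1·(+0.79 − (+0.608))/0.0592 = 3.074.
For Cu^+(aq) + V^2+(aq) → Cu(s) + V^3+(aq), the reaction quotient is Q = [V^3+(aq)] / ([Cu^+(aq)]·[V^2+(aq)]).
Isolating [Cu^+(aq)] in Q = 10^{3.074} yields log [Cu^+(aq)] = −2.179, i.e. 0.0066 M.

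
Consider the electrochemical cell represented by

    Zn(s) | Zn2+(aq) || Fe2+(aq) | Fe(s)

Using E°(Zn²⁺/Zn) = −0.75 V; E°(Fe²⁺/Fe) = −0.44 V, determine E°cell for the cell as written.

+0.31 V

By convention the left-hand electrode in cell notation is the anode (oxidation) and the right-hand electrode is the cathode (reduction).
E°cell = E°(right) − E°(left) = −0.44 − (−0.75) = +0.31 V.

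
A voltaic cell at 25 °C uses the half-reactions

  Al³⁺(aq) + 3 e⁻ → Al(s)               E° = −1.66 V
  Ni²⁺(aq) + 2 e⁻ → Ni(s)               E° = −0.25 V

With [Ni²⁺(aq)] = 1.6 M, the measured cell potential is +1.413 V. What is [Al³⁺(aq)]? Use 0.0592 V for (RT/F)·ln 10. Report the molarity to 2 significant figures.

The Ni²⁺/Ni couple has the larger reduction potential, so it is the cathode: E°cell = −0.25 − (−1.66) = +1.41 V and n = 6.
Rearranging E = E° − (0.0592/n)·log Q gives log Q = 6(+1.41 − (+1.413))/0.0592 = −0.304.
Balancing electrons gives 3 Ni²⁺(aq) + 2 Al(s) → 3 Ni(s) + 2 Al³⁺(aq); thus Q = [Al³⁺(aq)]^2 / [Ni²⁺(aq)]^3.
Isolating [Al³⁺(aq)] in Q = 10^{−0.304} yields log [Al³⁺(aq)] = 0.154, i.e. 1.4 M.

1.4 M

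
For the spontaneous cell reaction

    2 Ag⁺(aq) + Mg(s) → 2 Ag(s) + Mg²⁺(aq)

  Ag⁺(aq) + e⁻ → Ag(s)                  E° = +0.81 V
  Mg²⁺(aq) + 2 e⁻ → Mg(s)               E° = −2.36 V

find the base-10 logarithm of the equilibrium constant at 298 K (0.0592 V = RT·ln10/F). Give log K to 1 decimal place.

log K = 107.1

The Ag⁺/Ag couple is reduced (cathode); E°cell = +0.81 − (−2.36) = +3.17 V with n = 2.
At equilibrium E = 0, so log K = nE°cell / 0.0592 = (2)(+3.17) / 0.0592 = 107.1.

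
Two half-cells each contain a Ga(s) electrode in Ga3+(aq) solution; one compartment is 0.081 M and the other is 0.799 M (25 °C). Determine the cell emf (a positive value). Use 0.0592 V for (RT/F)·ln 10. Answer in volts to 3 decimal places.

For a concentration cell E°cell = 0, since both electrodes use the same couple.
The compartment with the higher Ga3+(aq) concentration (0.799 M) acts as the cathode; ions are reduced there and produced at the dilute (0.081 M) anode.
With n = 3, Ecell = −(0.0592/3)·log([dilute]/[conc]) = −(0.0592/3)·log(0.081/0.799) = +0.020 V.

0.020 V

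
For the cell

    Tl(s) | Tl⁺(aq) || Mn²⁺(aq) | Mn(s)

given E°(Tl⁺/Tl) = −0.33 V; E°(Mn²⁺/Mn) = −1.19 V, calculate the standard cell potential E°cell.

−0.86 V

By convention the left-hand electrode in cell notation is the anode (oxidation) and the right-hand electrode is the cathode (reduction).
E°cell = E°(right) − E°(left) = −1.19 − (−0.33) = −0.86 V.
The negative sign shows that, as written, the cell would require an external voltage to drive the reaction.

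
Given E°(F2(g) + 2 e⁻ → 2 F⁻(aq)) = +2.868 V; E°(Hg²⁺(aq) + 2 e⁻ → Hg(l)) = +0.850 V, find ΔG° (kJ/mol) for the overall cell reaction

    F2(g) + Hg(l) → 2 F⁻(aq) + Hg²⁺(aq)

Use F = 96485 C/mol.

−389 kJ/mol

In the reaction as written F2(g) is reduced, so the F₂/F⁻ couple is the cathode and Hg²⁺/Hg is the anode.
E°cell = +2.868 − (+0.850) = +2.018 V; balancing electrons gives n = 2.
ΔG° = −nFE°cell = −(2)(96485)(+2.018) J/mol = −389 kJ/mol.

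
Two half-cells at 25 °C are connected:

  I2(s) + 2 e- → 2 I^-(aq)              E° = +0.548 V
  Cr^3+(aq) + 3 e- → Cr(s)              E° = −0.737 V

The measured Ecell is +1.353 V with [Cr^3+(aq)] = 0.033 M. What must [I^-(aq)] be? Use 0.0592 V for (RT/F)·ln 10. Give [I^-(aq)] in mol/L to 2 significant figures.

0.22 M

With I₂/I⁻ at the cathode and Cr³⁺/Cr at the anode, E°cell = +0.548 − (−0.737) = +1.285 V (n = 6).
Rearranging E = E° − (0.0592/n)·log Q gives log Q = 6(+1.285 − (+1.353))/0.0592 = −6.892.
The balanced reaction is 3 I2(s) + 2 Cr(s) → 6 I^-(aq) + 2 Cr^3+(aq), so Q = [I^-(aq)]^6·[Cr^3+(aq)]^2.
Isolating [I^-(aq)] in Q = 10^{−6.892} yields log [I^-(aq)] = −0.655, i.e. 0.22 M.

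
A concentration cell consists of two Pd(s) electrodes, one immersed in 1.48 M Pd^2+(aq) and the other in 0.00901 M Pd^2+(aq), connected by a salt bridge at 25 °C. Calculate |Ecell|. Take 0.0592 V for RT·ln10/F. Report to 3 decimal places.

0.066 V

For a concentration cell E°cell = 0, since both electrodes use the same couple.
The compartment with the higher Pd^2+(aq) concentration (1.48 M) acts as the cathode; ions are reduced there and produced at the dilute (0.00901 M) anode.
With n = 2, Ecell = −(0.0592/2)·log([dilute]/[conc]) = −(0.0592/2)·log(0.00901/1.48) = +0.066 V.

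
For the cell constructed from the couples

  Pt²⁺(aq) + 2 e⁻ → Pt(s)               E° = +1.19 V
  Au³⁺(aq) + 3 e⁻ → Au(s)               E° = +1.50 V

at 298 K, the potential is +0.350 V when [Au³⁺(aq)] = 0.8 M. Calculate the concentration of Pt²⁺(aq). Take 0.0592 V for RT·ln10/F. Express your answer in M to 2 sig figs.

0.038 M

With Au³⁺/Au at the cathode and Pt²⁺/Pt at the anode, E°cell = +1.50 − (+1.19) = +0.31 V (n = 6).
From the Nernst equation, log Q = n(E° − E)/0.0592 = 6·(+0.31 − (+0.350))/0.0592 = −4.054.
The balanced reaction is 2 Au³⁺(aq) + 3 Pt(s) → 2 Au(s) + 3 Pt²⁺(aq), so Q = [Pt²⁺(aq)]^3 / [Au³⁺(aq)]^2.
Substituting the known concentrations and solving, log [Pt²⁺(aq)] = −1.416 and [Pt²⁺(aq)] = 0.038 M.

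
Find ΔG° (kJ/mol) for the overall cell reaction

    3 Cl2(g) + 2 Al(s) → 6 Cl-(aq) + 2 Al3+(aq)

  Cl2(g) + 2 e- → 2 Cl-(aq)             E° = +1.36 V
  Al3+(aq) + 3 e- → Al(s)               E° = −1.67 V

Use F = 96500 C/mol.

In the reaction as written Cl2(g) is reduced, so the Cl₂/Cl⁻ couple is the cathode and Al³⁺/Al is the anode.
E°cell = +1.36 − (−1.67) = +3.03 V; balancing electrons gives n = 6.
ΔG° = −nFE°cell = −(6)(96500)(+3.03) J/mol = −1754 kJ/mol.

−1754 kJ/mol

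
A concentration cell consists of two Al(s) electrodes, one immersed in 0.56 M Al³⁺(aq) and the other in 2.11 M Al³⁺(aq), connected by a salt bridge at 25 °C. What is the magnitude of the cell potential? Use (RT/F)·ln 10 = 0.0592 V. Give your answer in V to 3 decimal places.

For a concentration cell E°cell = 0, since both electrodes use the same couple.
The compartment with the higher Al³⁺(aq) concentration (2.11 M) acts as the cathode; ions are reduced there and produced at the dilute (0.56 M) anode.
With n = 3, Ecell = −(0.0592/3)·log([dilute]/[conc]) = −(0.0592/3)·log(0.56/2.11) = +0.011 V.

0.011 V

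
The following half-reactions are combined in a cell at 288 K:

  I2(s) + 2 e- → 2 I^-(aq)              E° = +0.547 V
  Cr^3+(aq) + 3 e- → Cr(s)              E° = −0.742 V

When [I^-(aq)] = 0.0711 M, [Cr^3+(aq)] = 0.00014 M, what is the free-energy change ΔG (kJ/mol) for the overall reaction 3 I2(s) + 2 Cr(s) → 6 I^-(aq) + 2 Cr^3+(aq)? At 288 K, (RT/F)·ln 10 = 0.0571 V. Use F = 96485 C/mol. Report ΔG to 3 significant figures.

−827 kJ/mol

The standard cell potential is +0.547 − (−0.742) = +1.289 V, with n = 6 electrons in the balanced equation.
The reaction quotient is [I^-(aq)]^6·[Cr^3+(aq)]^2 = 2.53×10^−15; by Nernst, E = +1.289 − (0.0571/6)(−14.597) = +1.4279 V.
Finally ΔG = −nFE = −(6)(96485 C/mol)(+1.4279 V) = −827 kJ/mol.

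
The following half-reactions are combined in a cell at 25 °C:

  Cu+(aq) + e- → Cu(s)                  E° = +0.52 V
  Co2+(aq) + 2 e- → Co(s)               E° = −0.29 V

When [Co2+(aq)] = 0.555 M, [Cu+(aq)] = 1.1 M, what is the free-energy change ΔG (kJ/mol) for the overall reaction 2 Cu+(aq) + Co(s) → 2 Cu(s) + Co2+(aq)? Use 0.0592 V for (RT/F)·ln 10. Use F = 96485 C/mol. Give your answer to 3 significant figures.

E°cell = +0.52 − (−0.29) = +0.81 V; the balanced reaction transfers n = 2 electrons.
Q = [Co2+(aq)] / [Cu+(aq)]^2 = 0.459, so log Q = −0.338 and E = +0.81 − (0.0592/2)(−0.338) = +0.8200 V.
Finally ΔG = −nFE = −(2)(96485 C/mol)(+0.8200 V) = −158 kJ/mol.

−158 kJ/mol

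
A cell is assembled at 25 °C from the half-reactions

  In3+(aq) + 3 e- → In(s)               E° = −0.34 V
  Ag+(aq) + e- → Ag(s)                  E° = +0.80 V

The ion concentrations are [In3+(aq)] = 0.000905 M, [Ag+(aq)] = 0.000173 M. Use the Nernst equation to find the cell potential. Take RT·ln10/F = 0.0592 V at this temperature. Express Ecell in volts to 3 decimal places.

Since E°(Ag⁺/Ag) > E°(In³⁺/In), Ag⁺/Ag serves as the cathode.
E°cell = +0.80 − (−0.34) = +1.14 V, with n = 3 electrons transferred.
Balancing gives 3 Ag+(aq) + In(s) → 3 Ag(s) + In3+(aq); hence Q = [In3+(aq)] / [Ag+(aq)]^3 = 1.75×10^8 (log Q = 8.243).
E = E° − (0.0592/n)·log Q = +1.14 − (0.0592/3)(8.243) = +0.977 V.

+0.977 V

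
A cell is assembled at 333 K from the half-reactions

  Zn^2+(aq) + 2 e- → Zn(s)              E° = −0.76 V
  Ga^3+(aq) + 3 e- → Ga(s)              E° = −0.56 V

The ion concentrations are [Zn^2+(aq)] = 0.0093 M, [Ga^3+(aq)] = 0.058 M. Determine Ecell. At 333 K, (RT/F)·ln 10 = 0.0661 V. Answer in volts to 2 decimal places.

The Ga³⁺/Ga couple has the more positive E°, so it is the cathode; Zn²⁺/Zn is the anode.
E°cell = E°cat − E°an = −0.56 − (−0.76) = +0.20 V; n = 6.
Balancing gives 2 Ga^3+(aq) + 3 Zn(s) → 2 Ga(s) + 3 Zn^2+(aq); hence Q = [Zn^2+(aq)]^3 / [Ga^3+(aq)]^2 = 0.000239 (log Q = −3.621).
E = E° − (0.0661/n)·log Q = +0.20 − (0.0661/6)(−3.621) = +0.24 V.

+0.24 V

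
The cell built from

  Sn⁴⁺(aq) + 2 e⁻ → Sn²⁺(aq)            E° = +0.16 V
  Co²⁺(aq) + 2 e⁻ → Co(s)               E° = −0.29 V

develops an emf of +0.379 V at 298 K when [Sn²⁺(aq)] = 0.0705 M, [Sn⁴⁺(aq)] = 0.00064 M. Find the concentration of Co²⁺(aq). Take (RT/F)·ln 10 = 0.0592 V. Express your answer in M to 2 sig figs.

2.3 M

Sn⁴⁺/Sn²⁺ is the cathode (higher E°); E°cell = +0.16 − (−0.29) = +0.45 V with n = 2.
From the Nernst equation, log Q = n(E° − E)/0.0592 = 2·(+0.45 − (+0.379))/0.0592 = 2.399.
Balancing electrons gives Sn⁴⁺(aq) + Co(s) → Sn²⁺(aq) + Co²⁺(aq); thus Q = ([Sn²⁺(aq)]·[Co²⁺(aq)]) / [Sn⁴⁺(aq)].
Isolating [Co²⁺(aq)] in Q = 10^{2.399} yields log [Co²⁺(aq)] = 0.357, i.e. 2.3 M.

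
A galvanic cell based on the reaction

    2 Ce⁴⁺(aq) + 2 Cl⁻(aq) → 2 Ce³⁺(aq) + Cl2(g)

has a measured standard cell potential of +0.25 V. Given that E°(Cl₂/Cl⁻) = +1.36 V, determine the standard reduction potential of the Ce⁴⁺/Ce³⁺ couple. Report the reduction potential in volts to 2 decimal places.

+1.61 V

In the reaction as written the Ce⁴⁺/Ce³⁺ couple is reduced (cathode) and Cl₂/Cl⁻ is oxidized (anode), so E°cell = E°(Ce⁴⁺/Ce³⁺) − E°(Cl₂/Cl⁻).
E°(Ce⁴⁺/Ce³⁺) = E°cell + E°(anode) = +0.25 + (+1.36) = +1.61 V.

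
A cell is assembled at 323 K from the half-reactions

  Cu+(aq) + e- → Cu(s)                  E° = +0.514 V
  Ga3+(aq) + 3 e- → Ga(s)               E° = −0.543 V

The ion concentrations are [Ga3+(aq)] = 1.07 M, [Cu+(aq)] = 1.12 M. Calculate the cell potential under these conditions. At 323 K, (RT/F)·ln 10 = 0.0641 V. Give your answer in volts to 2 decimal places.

+1.06 V

Cu⁺/Cu is reduced (cathode, E° = +0.514 V) and Ga³⁺/Ga is oxidized (anode).
The standard potential is +0.514 − (−0.543) = +1.057 V and the balanced reaction transfers n = 3 electrons.
Balancing gives 3 Cu+(aq) + Ga(s) → 3 Cu(s) + Ga3+(aq); hence Q = [Ga3+(aq)] / [Cu+(aq)]^3 = 0.762 (log Q = −0.118).
Applying E = E° − (RT ln10/nF)·log Q gives +1.057 − (0.0641/3)(−0.118) = +1.06 V.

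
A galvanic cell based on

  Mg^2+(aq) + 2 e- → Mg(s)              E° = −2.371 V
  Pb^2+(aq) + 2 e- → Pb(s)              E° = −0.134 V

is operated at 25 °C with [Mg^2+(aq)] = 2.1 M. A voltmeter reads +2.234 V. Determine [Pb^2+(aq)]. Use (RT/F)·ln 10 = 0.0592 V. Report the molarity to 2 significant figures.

Pb²⁺/Pb is the cathode (higher E°); E°cell = −0.134 − (−2.371) = +2.237 V with n = 2.
Since E = E° − (0.0592/n)·log Q, log Q = n(E° − E)/0.0592 = 0.101.
Balancing electrons gives Pb^2+(aq) + Mg(s) → Pb(s) + Mg^2+(aq); thus Q = [Mg^2+(aq)] / [Pb^2+(aq)].
Substituting the known concentrations and solving, log [Pb^2+(aq)] = 0.221 and [Pb^2+(aq)] = 1.7 M.

1.7 M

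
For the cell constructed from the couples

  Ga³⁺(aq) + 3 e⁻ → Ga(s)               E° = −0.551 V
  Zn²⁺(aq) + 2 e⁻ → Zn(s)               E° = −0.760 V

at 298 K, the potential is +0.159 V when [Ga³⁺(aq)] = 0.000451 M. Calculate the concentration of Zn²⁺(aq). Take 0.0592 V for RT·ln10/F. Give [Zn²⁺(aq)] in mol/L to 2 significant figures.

0.29 M

With Ga³⁺/Ga at the cathode and Zn²⁺/Zn at the anode, E°cell = −0.551 − (−0.760) = +0.209 V (n = 6).
Since E = E° − (0.0592/n)·log Q, log Q = n(E° − E)/0.0592 = 5.068.
The balanced reaction is 2 Ga³⁺(aq) + 3 Zn(s) → 2 Ga(s) + 3 Zn²⁺(aq), so Q = [Zn²⁺(aq)]^3 / [Ga³⁺(aq)]^2.
Isolating [Zn²⁺(aq)] in Q = 10^{5.068} yields log [Zn²⁺(aq)] = −0.541, i.e. 0.29 M.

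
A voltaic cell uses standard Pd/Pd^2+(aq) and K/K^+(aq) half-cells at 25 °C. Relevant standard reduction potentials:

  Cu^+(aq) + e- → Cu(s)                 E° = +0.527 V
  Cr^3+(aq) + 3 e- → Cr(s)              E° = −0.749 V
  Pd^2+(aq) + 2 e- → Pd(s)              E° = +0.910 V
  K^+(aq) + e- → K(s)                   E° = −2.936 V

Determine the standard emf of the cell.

+3.846 V

Of the two couples in this cell, the one with the more positive reduction potential is reduced at the cathode: here that is Pd²⁺/Pd (+0.910 V); K⁺/K (−2.936 V) is the anode.
E°cell = E°(cathode) − E°(anode) = +0.910 − (−2.936) = +3.846 V.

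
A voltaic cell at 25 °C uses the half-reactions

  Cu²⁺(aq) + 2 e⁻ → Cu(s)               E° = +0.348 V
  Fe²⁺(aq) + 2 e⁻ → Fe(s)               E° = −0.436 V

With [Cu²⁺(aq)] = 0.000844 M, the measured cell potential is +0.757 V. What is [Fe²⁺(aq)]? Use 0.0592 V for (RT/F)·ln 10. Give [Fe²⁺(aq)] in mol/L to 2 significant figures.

0.0069 M

With Cu²⁺/Cu at the cathode and Fe²⁺/Fe at the anode, E°cell = +0.348 − (−0.436) = +0.784 V (n = 2).
Rearranging E = E° − (0.0592/n)·log Q gives log Q = 2(+0.784 − (+0.757))/0.0592 = 0.912.
The balanced reaction is Cu²⁺(aq) + Fe(s) → Cu(s) + Fe²⁺(aq), so Q = [Fe²⁺(aq)] / [Cu²⁺(aq)].
Substituting the known concentrations and solving, log [Fe²⁺(aq)] = −2.162 and [Fe²⁺(aq)] = 0.0069 M.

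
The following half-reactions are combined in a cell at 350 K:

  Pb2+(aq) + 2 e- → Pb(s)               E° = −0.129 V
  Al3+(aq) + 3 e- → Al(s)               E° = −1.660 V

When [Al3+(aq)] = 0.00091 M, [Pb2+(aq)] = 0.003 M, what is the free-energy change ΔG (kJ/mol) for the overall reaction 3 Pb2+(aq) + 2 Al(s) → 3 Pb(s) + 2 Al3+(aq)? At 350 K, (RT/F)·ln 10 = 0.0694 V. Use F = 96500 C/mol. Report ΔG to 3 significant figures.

−876 kJ/mol

With Pb²⁺/Pb reduced at the cathode, E°cell = −0.129 − (−1.660) = +1.531 V and n = 6.
Here Q = [Al3+(aq)]^2 / [Pb2+(aq)]^3 = 30.7 (log Q = 1.487), giving E = +1.531 − (0.0694/6)·(1.487) = +1.5138 V.
Then ΔG = −nFE = −6 × 96500 × +1.5138 J/mol = −876 kJ/mol.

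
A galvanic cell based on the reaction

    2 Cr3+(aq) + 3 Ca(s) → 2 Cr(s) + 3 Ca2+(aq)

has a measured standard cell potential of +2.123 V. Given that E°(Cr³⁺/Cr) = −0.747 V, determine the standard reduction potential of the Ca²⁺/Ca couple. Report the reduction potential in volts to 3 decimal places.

In the reaction as written the Cr³⁺/Cr couple is reduced (cathode) and Ca²⁺/Ca is oxidized (anode), so E°cell = E°(Cr³⁺/Cr) − E°(Ca²⁺/Ca).
E°(Ca²⁺/Ca) = E°(cathode) − E°cell = −0.747 − (+2.123) = −2.870 V.

−2.870 V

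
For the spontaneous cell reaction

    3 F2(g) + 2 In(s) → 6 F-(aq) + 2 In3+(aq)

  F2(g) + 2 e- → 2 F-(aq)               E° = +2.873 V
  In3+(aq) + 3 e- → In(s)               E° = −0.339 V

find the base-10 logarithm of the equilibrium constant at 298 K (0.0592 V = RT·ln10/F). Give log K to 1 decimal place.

The F₂/F⁻ couple is reduced (cathode); E°cell = +2.873 − (−0.339) = +3.212 V with n = 6.
At equilibrium E = 0, so log K = nE°cell / 0.0592 = (6)(+3.212) / 0.0592 = 325.5.

log K = 325.5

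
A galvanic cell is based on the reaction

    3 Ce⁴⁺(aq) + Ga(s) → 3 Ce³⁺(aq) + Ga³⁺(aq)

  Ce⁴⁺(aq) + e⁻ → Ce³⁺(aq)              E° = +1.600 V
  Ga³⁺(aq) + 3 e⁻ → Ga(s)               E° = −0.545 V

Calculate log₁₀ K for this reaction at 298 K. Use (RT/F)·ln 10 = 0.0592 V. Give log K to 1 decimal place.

log K = 108.7

The Ce⁴⁺/Ce³⁺ couple is reduced (cathode); E°cell = +1.600 − (−0.545) = +2.145 V with n = 3.
At equilibrium E = 0, so log K = nE°cell / 0.0592 = (3)(+2.145) / 0.0592 = 108.7.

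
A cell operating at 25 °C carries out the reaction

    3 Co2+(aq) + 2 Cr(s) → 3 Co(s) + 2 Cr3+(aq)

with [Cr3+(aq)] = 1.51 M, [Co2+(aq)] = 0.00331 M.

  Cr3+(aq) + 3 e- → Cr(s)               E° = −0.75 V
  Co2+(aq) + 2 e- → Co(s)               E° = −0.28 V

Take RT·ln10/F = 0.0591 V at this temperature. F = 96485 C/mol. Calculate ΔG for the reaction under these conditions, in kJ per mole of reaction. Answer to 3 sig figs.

The standard cell potential is −0.28 − (−0.75) = +0.47 V, with n = 6 electrons in the balanced equation.
Q = [Cr3+(aq)]^2 / [Co2+(aq)]^3 = 6.29×10^7, so log Q = 7.798 and E = +0.47 − (0.0591/6)(7.798) = +0.3932 V.
Then ΔG = −nFE = −6 × 96485 × +0.3932 J/mol = −228 kJ/mol.

−228 kJ/mol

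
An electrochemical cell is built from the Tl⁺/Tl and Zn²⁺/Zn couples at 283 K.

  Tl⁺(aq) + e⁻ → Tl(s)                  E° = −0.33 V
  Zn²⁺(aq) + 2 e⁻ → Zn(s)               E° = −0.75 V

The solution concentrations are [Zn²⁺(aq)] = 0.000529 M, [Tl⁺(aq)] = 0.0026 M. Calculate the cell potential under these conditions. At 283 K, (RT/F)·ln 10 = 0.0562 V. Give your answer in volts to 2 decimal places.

The Tl⁺/Tl couple has the more positive E°, so it is the cathode; Zn²⁺/Zn is the anode.
E°cell = E°cat − E°an = −0.33 − (−0.75) = +0.42 V; n = 2.
The balanced reaction is 2 Tl⁺(aq) + Zn(s) → 2 Tl(s) + Zn²⁺(aq), so Q = [Zn²⁺(aq)] / [Tl⁺(aq)]^2 = 78.3 and log Q = 1.894.
E = E° − (0.0562/n)·log Q = +0.42 − (0.0562/2)(1.894) = +0.37 V.

+0.37 V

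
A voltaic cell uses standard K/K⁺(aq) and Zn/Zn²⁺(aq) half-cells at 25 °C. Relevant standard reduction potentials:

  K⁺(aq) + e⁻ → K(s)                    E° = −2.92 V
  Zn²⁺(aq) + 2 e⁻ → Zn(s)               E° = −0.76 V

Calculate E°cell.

+2.16 V

The Zn²⁺/Zn couple has the higher E°, so Zn ion is reduced (cathode) and K is oxidized (anode).
E°cell = E°(cathode) − E°(anode) = −0.76 − (−2.92) = +2.16 V.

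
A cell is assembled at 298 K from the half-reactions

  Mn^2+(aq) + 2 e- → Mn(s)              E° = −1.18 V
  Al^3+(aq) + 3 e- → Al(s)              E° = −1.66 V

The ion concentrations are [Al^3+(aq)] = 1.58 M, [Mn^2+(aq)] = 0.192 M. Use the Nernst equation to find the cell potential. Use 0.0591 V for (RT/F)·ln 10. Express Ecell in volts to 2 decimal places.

+0.45 V

Since E°(Mn²⁺/Mn) > E°(Al³⁺/Al), Mn²⁺/Mn serves as the cathode.
E°cell = −1.18 − (−1.66) = +0.48 V, with n = 6 electrons transferred.
Balancing gives 3 Mn^2+(aq) + 2 Al(s) → 3 Mn(s) + 2 Al^3+(aq); hence Q = [Al^3+(aq)]^2 / [Mn^2+(aq)]^3 = 353 (log Q = 2.547).
E = E° − (0.0591/n)·log Q = +0.48 − (0.0591/6)(2.547) = +0.45 V.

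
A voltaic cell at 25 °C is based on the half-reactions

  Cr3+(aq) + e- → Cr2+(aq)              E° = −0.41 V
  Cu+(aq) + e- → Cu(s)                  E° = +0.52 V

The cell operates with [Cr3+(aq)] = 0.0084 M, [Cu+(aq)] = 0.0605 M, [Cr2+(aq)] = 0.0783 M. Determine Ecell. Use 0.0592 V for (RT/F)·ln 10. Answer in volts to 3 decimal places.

Since E°(Cu⁺/Cu) > E°(Cr³⁺/Cr²⁺), Cu⁺/Cu serves as the cathode.
E°cell = +0.52 − (−0.41) = +0.93 V, with n = 1 electron transferred.
The balanced reaction is Cu+(aq) + Cr2+(aq) → Cu(s) + Cr3+(aq), so Q = [Cr3+(aq)] / ([Cu+(aq)]·[Cr2+(aq)]) = 1.77 and log Q = 0.249.
E = E° − (0.0592/n)·log Q = +0.93 − (0.0592/1)(0.249) = +0.915 V.

+0.915 V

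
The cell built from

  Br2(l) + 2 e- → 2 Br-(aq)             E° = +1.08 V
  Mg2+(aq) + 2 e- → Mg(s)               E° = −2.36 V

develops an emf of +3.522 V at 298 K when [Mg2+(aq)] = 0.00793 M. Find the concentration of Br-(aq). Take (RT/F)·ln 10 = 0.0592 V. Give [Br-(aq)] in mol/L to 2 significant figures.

0.46 M

Br₂/Br⁻ is the cathode (higher E°); E°cell = +1.08 − (−2.36) = +3.44 V with n = 2.
Rearranging E = E° − (0.0592/n)·log Q gives log Q = 2(+3.44 − (+3.522))/0.0592 = −2.770.
Balancing electrons gives Br2(l) + Mg(s) → 2 Br-(aq) + Mg2+(aq); thus Q = [Br-(aq)]^2·[Mg2+(aq)].
Substituting the known concentrations and solving, log [Br-(aq)] = −0.335 and [Br-(aq)] = 0.46 M.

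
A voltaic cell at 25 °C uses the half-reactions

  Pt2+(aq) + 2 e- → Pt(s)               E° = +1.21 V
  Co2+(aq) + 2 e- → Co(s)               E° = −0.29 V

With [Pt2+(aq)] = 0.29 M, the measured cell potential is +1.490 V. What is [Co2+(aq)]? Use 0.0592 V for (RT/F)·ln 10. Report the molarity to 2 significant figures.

0.63 M

The Pt²⁺/Pt couple has the larger reduction potential, so it is the cathode: E°cell = +1.21 − (−0.29) = +1.50 V and n = 2.
Since E = E° − (0.0592/n)·log Q, log Q = n(E° − E)/0.0592 = 0.338.
The balanced reaction is Pt2+(aq) + Co(s) → Pt(s) + Co2+(aq), so Q = [Co2+(aq)] / [Pt2+(aq)].
Solving for the unknown gives log [Co2+(aq)] = −0.200, so [Co2+(aq)] ≈ 0.63 M.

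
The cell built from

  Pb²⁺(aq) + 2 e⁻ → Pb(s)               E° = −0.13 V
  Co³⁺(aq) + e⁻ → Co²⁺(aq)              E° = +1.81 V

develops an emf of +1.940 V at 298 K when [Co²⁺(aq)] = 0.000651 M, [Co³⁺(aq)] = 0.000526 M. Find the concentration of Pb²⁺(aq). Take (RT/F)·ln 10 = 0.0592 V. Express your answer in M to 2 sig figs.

The Co³⁺/Co²⁺ couple has the larger reduction potential, so it is the cathode: E°cell = +1.81 − (−0.13) = +1.94 V and n = 2.
Since E = E° − (0.0592/n)·log Q, log Q = n(E° − E)/0.0592 = 0.000.
The balanced reaction is 2 Co³⁺(aq) + Pb(s) → 2 Co²⁺(aq) + Pb²⁺(aq), so Q = ([Co²⁺(aq)]^2·[Pb²⁺(aq)]) / [Co³⁺(aq)]^2.
Solving for the unknown gives log [Pb²⁺(aq)] = −0.185, so [Pb²⁺(aq)] ≈ 0.65 M.

0.65 M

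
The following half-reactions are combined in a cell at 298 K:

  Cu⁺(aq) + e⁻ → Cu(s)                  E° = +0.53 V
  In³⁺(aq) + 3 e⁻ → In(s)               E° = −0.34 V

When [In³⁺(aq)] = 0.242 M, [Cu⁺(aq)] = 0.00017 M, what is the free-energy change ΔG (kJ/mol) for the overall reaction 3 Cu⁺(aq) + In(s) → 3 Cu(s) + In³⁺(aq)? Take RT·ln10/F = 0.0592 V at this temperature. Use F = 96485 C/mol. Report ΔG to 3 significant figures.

With Cu⁺/Cu reduced at the cathode, E°cell = +0.53 − (−0.34) = +0.87 V and n = 3.
Here Q = [In³⁺(aq)] / [Cu⁺(aq)]^3 = 4.93×10^10 (log Q = 10.692), giving E = +0.87 − (0.0592/3)·(10.692) = +0.6590 V.
Finally ΔG = −nFE = −(3)(96485 C/mol)(+0.6590 V) = −191 kJ/mol.

−191 kJ/mol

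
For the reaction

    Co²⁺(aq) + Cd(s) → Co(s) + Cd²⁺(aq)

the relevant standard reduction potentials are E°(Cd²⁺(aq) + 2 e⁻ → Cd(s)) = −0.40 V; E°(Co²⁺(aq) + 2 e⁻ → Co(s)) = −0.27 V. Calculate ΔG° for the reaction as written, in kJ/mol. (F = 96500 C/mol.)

−25.1 kJ/mol

In the reaction as written Co²⁺(aq) is reduced, so the Co²⁺/Co couple is the cathode and Cd²⁺/Cd is the anode.
E°cell = −0.27 − (−0.40) = +0.13 V; balancing electrons gives n = 2.
ΔG° = −nFE°cell = −(2)(96500)(+0.13) J/mol = −25.1 kJ/mol.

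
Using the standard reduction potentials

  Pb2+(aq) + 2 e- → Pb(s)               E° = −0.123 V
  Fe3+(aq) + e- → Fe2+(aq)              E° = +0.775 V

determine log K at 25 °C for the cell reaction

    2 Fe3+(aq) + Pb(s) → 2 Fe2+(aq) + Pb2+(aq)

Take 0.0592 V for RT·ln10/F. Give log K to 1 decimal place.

log K = 30.3

The Fe³⁺/Fe²⁺ couple is reduced (cathode); E°cell = +0.775 − (−0.123) = +0.898 V with n = 2.
At equilibrium E = 0, so log K = nE°cell / 0.0592 = (2)(+0.898) / 0.0592 = 30.3.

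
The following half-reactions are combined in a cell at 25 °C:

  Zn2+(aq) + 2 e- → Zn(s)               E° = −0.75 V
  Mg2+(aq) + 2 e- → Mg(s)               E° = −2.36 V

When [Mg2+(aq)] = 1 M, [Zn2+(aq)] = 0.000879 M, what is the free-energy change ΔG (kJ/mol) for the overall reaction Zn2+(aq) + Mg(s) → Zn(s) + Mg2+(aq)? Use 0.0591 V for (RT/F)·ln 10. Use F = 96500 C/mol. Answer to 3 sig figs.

−293 kJ/mol

E°cell = −0.75 − (−2.36) = +1.61 V; the balanced reaction transfers n = 2 electrons.
Here Q = [Mg2+(aq)] / [Zn2+(aq)] = 1.14×10^3 (log Q = 3.056), giving E = +1.61 − (0.0591/2)·(3.056) = +1.5197 V.
Finally ΔG = −nFE = −(2)(96500 C/mol)(+1.5197 V) = −293 kJ/mol.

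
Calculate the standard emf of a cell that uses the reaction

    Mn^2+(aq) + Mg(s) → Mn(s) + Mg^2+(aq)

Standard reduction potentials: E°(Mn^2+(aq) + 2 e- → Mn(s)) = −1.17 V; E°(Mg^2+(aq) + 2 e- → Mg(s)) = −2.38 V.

Mn^2+(aq) gains electrons, so the Mn²⁺/Mn couple is the cathode; the Mg²⁺/Mg couple is the anode.
E°cell = E°(cathode) − E°(anode) = −1.17 − (−2.38) = +1.21 V.
The positive value indicates the reaction is spontaneous as written.

+1.21 V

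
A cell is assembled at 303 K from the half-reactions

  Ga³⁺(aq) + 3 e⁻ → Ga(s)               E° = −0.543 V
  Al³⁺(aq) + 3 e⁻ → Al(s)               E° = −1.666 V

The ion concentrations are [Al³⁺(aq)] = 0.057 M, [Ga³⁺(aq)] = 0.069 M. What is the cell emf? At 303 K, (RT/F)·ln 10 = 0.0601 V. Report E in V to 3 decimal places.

+1.125 V

The Ga³⁺/Ga couple has the more positive E°, so it is the cathode; Al³⁺/Al is the anode.
E°cell = E°cat − E°an = −0.543 − (−1.666) = +1.123 V; n = 3.
The balanced reaction is Ga³⁺(aq) + Al(s) → Ga(s) + Al³⁺(aq), so Q = [Al³⁺(aq)] / [Ga³⁺(aq)] = 0.826 and log Q = −0.083.
E = E° − (0.0601/n)·log Q = +1.123 − (0.0601/3)(−0.083) = +1.125 V.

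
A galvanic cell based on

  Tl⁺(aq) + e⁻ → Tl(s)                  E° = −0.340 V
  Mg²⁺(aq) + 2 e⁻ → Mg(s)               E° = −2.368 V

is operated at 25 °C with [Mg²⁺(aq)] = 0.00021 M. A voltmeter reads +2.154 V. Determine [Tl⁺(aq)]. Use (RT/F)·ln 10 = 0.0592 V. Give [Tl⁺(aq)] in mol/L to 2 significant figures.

With Tl⁺/Tl at the cathode and Mg²⁺/Mg at the anode, E°cell = −0.340 − (−2.368) = +2.028 V (n = 2).
Since E = E° − (0.0592/n)·log Q, log Q = n(E° − E)/0.0592 = −4.257.
The balanced reaction is 2 Tl⁺(aq) + Mg(s) → 2 Tl(s) + Mg²⁺(aq), so Q = [Mg²⁺(aq)] / [Tl⁺(aq)]^2.
Substituting the known concentrations and solving, log [Tl⁺(aq)] = 0.290 and [Tl⁺(aq)] = 1.9 M.

1.9 M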